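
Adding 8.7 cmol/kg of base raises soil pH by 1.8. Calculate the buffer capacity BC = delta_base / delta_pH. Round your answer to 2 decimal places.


Step 1: BC = change in base / change in pH
Step 2: BC = 8.7 / 1.8
Step 3: BC = 4.83 cmol/(kg*pH unit)

4.83


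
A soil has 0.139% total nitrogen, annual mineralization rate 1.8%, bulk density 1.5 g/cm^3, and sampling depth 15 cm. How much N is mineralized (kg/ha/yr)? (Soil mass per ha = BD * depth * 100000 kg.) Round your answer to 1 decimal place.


Step 1: Soil mass per ha = BD * depth * 100000 = 1.5 * 15 * 100000 = 2250000 kg
Step 2: Total N pool = soil mass * N%/100 = 2250000 * 0.139/100 = 3127.5 kg/ha
Step 3: N mineralized = N pool * rate%/100 = 3127.5 * 1.8/100 = 56.3 kg/ha/yr

56.3


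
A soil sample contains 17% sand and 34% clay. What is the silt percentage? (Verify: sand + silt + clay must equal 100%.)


Step 1: sand + silt + clay = 100%
Step 2: silt = 100 - sand - clay
Step 3: silt = 100 - 17 - 34
Step 4: silt = 49%

49


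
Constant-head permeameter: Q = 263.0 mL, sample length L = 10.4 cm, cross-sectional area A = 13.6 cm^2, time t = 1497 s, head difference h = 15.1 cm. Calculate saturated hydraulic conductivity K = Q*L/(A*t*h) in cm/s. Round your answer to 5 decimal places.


Step 1: K = Q * L / (A * t * h)
Step 2: Numerator = 263.0 * 10.4 = 2735.2
Step 3: Denominator = 13.6 * 1497 * 15.1 = 307423.92
Step 4: K = 2735.2 / 307423.92 = 0.0089 cm/s

0.0089


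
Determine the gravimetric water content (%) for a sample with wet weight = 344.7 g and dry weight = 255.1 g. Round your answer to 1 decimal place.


Step 1: Water mass = wet - dry = 344.7 - 255.1 = 89.6 g
Step 2: w = 100 * water mass / dry mass
Step 3: w = 100 * 89.6 / 255.1 = 35.1%

35.1


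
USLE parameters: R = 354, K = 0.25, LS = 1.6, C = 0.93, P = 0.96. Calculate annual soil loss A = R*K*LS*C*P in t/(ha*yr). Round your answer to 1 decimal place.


Step 1: A = R * K * LS * C * P
Step 2: R * K = 354 * 0.25 = 88.5
Step 3: (R*K) * LS = 88.5 * 1.6 = 141.6
Step 4: * C * P = 141.6 * 0.93 * 0.96 = 126.4
Step 5: A = 126.4 t/(ha*yr)

126.4


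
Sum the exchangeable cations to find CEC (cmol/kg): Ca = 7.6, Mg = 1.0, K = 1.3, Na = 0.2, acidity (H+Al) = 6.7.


Step 1: CEC = Ca + Mg + K + Na + (H+Al)
Step 2: CEC = 7.6 + 1.0 + 1.3 + 0.2 + 6.7
Step 3: CEC = 16.8 cmol/kg

16.8


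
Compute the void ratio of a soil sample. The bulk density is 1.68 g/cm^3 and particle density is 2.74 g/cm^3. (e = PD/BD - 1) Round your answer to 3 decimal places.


Step 1: e = PD / BD - 1
Step 2: e = 2.74 / 1.68 - 1
Step 3: e = 1.63095 - 1
Step 4: e = 0.631

0.631


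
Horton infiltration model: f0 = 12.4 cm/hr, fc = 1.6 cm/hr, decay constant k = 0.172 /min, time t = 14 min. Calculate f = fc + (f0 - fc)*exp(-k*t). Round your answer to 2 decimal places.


Step 1: f = fc + (f0 - fc) * exp(-k * t)
Step 2: exp(-0.172 * 14) = 0.089995
Step 3: f = 1.6 + (12.4 - 1.6) * 0.089995
Step 4: f = 1.6 + 10.8 * 0.089995
Step 5: f = 2.57 cm/hr

2.57


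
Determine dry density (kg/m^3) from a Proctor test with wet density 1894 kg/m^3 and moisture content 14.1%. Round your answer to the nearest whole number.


Step 1: Dry density = wet density / (1 + w/100)
Step 2: Dry density = 1894 / (1 + 14.1/100)
Step 3: Dry density = 1894 / 1.141
Step 4: Dry density = 1660 kg/m^3

1660


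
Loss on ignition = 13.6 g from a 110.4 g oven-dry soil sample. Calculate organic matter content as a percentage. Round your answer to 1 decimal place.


Step 1: OM% = 100 * LOI / sample mass
Step 2: OM = 100 * 13.6 / 110.4
Step 3: OM = 12.3%

12.3


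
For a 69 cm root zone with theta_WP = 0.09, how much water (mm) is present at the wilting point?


Step 1: Water (mm) = theta_WP * depth * 10
Step 2: Water = 0.09 * 69 * 10
Step 3: Water = 62.1 mm

62.1


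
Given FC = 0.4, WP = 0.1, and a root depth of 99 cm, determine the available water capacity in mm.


Step 1: Available water = (FC - WP) * depth * 10
Step 2: AW = (0.4 - 0.1) * 99 * 10
Step 3: AW = 0.3 * 99 * 10
Step 4: AW = 297.0 mm

297.0


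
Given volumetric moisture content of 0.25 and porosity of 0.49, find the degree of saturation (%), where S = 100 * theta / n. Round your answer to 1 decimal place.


Step 1: S = 100 * theta_v / n
Step 2: S = 100 * 0.25 / 0.49
Step 3: S = 51.0%

51.0


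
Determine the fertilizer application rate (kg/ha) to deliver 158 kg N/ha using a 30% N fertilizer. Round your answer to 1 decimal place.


Step 1: Fertilizer rate = target N / (N content / 100)
Step 2: Rate = 158 / (30 / 100)
Step 3: Rate = 158 / 0.3
Step 4: Rate = 526.7 kg/ha

526.7


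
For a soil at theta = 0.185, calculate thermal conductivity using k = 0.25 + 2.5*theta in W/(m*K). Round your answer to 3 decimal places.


Step 1: k = 0.25 + 2.5 * theta
Step 2: k = 0.25 + 2.5 * 0.185
Step 3: k = 0.25 + 0.463
Step 4: k = 0.713 W/(m*K)

0.713


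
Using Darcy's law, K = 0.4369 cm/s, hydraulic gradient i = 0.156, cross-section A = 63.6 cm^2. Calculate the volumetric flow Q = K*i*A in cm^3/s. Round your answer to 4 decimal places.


Step 1: Apply Darcy's law: Q = K * i * A
Step 2: Q = 0.4369 * 0.156 * 63.6
Step 3: Q = 4.3347 cm^3/s

4.3347


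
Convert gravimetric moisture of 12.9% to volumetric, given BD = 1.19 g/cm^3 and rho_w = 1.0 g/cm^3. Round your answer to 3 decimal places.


Step 1: theta = (w / 100) * BD / rho_w
Step 2: theta = (12.9 / 100) * 1.19 / 1.0
Step 3: theta = 0.129 * 1.19
Step 4: theta = 0.154

0.154


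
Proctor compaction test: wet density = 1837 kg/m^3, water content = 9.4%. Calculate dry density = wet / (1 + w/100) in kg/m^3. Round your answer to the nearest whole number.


Step 1: Dry density = wet density / (1 + w/100)
Step 2: Dry density = 1837 / (1 + 9.4/100)
Step 3: Dry density = 1837 / 1.094
Step 4: Dry density = 1679 kg/m^3

1679


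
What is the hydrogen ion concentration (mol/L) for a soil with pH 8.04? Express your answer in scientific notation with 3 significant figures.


Step 1: [H+] = 10^(-pH)
Step 2: [H+] = 10^(-8.04)
Step 3: [H+] = 9.12e-09 mol/L

9.12e-09


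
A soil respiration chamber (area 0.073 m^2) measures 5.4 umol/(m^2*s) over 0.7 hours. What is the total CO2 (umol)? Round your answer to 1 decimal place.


Step 1: Convert time to seconds: 0.7 hr * 3600 = 2520.0 s
Step 2: Total = flux * area * time_s
Step 3: Total = 5.4 * 0.073 * 2520.0
Step 4: Total = 993.4 umol

993.4


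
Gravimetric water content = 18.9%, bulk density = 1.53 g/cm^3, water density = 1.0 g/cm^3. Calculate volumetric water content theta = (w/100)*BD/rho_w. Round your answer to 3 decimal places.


Step 1: theta = (w / 100) * BD / rho_w
Step 2: theta = (18.9 / 100) * 1.53 / 1.0
Step 3: theta = 0.189 * 1.53
Step 4: theta = 0.289

0.289


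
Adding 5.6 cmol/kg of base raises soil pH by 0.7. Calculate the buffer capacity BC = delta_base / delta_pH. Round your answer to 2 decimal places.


Step 1: BC = change in base / change in pH
Step 2: BC = 5.6 / 0.7
Step 3: BC = 8.0 cmol/(kg*pH unit)

8.0


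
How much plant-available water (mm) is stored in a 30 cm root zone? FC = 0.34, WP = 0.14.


Step 1: Available water = (FC - WP) * depth * 10
Step 2: AW = (0.34 - 0.14) * 30 * 10
Step 3: AW = 0.2 * 30 * 10
Step 4: AW = 60.0 mm

60.0


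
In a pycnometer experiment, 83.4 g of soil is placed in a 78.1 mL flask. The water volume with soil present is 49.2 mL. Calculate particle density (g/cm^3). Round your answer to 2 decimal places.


Step 1: Volume of solids = flask volume - water volume with soil
Step 2: V_solids = 78.1 - 49.2 = 28.9 mL
Step 3: Particle density = mass / V_solids = 83.4 / 28.9 = 2.89 g/cm^3

2.89


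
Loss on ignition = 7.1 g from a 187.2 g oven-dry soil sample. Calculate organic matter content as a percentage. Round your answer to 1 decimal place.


Step 1: OM% = 100 * LOI / sample mass
Step 2: OM = 100 * 7.1 / 187.2
Step 3: OM = 3.8%

3.8


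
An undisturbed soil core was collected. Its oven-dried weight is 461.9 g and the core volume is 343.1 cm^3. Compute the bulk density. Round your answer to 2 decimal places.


Step 1: Identify the formula: BD = dry mass / volume
Step 2: Substitute values: BD = 461.9 / 343.1
Step 3: BD = 1.35 g/cm^3

1.35


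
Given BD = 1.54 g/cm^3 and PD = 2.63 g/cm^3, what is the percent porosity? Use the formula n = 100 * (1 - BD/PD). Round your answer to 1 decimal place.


Step 1: Formula: n = 100 * (1 - BD / PD)
Step 2: n = 100 * (1 - 1.54 / 2.63)
Step 3: n = 100 * (1 - 0.58555)
Step 4: n = 41.4%

41.4


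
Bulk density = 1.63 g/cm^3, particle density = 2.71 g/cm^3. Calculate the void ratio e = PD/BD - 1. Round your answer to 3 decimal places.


Step 1: e = PD / BD - 1
Step 2: e = 2.71 / 1.63 - 1
Step 3: e = 1.66258 - 1
Step 4: e = 0.663

0.663


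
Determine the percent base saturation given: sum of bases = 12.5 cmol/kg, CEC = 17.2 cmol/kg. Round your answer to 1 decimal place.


Step 1: BS = 100 * (sum of bases) / CEC
Step 2: BS = 100 * 12.5 / 17.2
Step 3: BS = 72.7%

72.7


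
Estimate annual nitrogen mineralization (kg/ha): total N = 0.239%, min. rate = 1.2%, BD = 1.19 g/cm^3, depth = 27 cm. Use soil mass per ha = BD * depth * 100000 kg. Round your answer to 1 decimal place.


Step 1: Soil mass per ha = BD * depth * 100000 = 1.19 * 27 * 100000 = 3213000 kg
Step 2: Total N pool = soil mass * N%/100 = 3213000 * 0.239/100 = 7679.07 kg/ha
Step 3: N mineralized = N pool * rate%/100 = 7679.07 * 1.2/100 = 92.1 kg/ha/yr

92.1


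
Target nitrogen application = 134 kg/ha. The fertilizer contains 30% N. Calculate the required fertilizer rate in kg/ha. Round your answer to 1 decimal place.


Step 1: Fertilizer rate = target N / (N content / 100)
Step 2: Rate = 134 / (30 / 100)
Step 3: Rate = 134 / 0.3
Step 4: Rate = 446.7 kg/ha

446.7


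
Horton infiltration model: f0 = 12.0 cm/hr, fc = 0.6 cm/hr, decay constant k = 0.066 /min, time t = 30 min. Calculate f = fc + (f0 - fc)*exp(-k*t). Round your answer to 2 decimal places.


Step 1: f = fc + (f0 - fc) * exp(-k * t)
Step 2: exp(-0.066 * 30) = 0.138069
Step 3: f = 0.6 + (12.0 - 0.6) * 0.138069
Step 4: f = 0.6 + 11.4 * 0.138069
Step 5: f = 2.17 cm/hr

2.17


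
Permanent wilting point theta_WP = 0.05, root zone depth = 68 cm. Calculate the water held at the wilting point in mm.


Step 1: Water (mm) = theta_WP * depth * 10
Step 2: Water = 0.05 * 68 * 10
Step 3: Water = 34.0 mm

34.0


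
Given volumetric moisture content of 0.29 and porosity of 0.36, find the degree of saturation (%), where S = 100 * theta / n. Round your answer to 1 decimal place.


Step 1: S = 100 * theta_v / n
Step 2: S = 100 * 0.29 / 0.36
Step 3: S = 80.6%

80.6


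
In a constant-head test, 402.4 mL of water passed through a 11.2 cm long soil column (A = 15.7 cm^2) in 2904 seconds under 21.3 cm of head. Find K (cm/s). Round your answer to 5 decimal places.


Step 1: K = Q * L / (A * t * h)
Step 2: Numerator = 402.4 * 11.2 = 4506.88
Step 3: Denominator = 15.7 * 2904 * 21.3 = 971126.64
Step 4: K = 4506.88 / 971126.64 = 0.00464 cm/s

0.00464


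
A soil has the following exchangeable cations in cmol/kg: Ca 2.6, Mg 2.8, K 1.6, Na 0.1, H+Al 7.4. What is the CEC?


Step 1: CEC = Ca + Mg + K + Na + (H+Al)
Step 2: CEC = 2.6 + 2.8 + 1.6 + 0.1 + 7.4
Step 3: CEC = 14.5 cmol/kg

14.5


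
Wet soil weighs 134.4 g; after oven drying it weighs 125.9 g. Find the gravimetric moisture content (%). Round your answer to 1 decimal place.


Step 1: Water mass = wet - dry = 134.4 - 125.9 = 8.5 g
Step 2: w = 100 * water mass / dry mass
Step 3: w = 100 * 8.5 / 125.9 = 6.8%

6.8


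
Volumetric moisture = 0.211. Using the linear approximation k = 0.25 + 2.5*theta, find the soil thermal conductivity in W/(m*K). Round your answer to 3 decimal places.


Step 1: k = 0.25 + 2.5 * theta
Step 2: k = 0.25 + 2.5 * 0.211
Step 3: k = 0.25 + 0.528
Step 4: k = 0.778 W/(m*K)

0.778


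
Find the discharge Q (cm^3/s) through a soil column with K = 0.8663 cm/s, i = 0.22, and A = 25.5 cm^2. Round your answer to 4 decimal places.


Step 1: Apply Darcy's law: Q = K * i * A
Step 2: Q = 0.8663 * 0.22 * 25.5
Step 3: Q = 4.8599 cm^3/s

4.8599


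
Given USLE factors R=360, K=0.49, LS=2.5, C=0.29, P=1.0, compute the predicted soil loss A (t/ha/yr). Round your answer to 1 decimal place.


Step 1: A = R * K * LS * C * P
Step 2: R * K = 360 * 0.49 = 176.4
Step 3: (R*K) * LS = 176.4 * 2.5 = 441.0
Step 4: * C * P = 441.0 * 0.29 * 1.0 = 127.9
Step 5: A = 127.9 t/(ha*yr)

127.9


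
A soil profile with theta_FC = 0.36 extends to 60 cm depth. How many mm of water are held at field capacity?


Step 1: Water (mm) = theta_FC * depth (cm) * 10
Step 2: Water = 0.36 * 60 * 10
Step 3: Water = 216.0 mm

216.0


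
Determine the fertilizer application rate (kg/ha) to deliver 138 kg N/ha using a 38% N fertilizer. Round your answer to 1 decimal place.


Step 1: Fertilizer rate = target N / (N content / 100)
Step 2: Rate = 138 / (38 / 100)
Step 3: Rate = 138 / 0.38
Step 4: Rate = 363.2 kg/ha

363.2


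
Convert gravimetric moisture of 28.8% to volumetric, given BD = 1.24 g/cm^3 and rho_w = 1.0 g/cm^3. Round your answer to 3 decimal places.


Step 1: theta = (w / 100) * BD / rho_w
Step 2: theta = (28.8 / 100) * 1.24 / 1.0
Step 3: theta = 0.288 * 1.24
Step 4: theta = 0.357

0.357


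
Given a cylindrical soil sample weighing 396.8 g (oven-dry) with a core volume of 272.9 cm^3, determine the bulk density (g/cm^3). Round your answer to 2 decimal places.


Step 1: Identify the formula: BD = dry mass / volume
Step 2: Substitute values: BD = 396.8 / 272.9
Step 3: BD = 1.45 g/cm^3

1.45


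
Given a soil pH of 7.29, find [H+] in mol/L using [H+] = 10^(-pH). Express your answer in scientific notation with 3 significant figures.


Step 1: [H+] = 10^(-pH)
Step 2: [H+] = 10^(-7.29)
Step 3: [H+] = 5.13e-08 mol/L

5.13e-08


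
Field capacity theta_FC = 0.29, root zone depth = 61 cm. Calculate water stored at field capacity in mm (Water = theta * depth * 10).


Step 1: Water (mm) = theta_FC * depth (cm) * 10
Step 2: Water = 0.29 * 61 * 10
Step 3: Water = 176.9 mm

176.9


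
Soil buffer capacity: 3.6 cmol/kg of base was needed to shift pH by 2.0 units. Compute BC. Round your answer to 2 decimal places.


Step 1: BC = change in base / change in pH
Step 2: BC = 3.6 / 2.0
Step 3: BC = 1.8 cmol/(kg*pH unit)

1.8


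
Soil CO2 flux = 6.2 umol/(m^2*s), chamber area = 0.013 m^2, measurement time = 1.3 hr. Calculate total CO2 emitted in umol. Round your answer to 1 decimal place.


Step 1: Convert time to seconds: 1.3 hr * 3600 = 4680.0 s
Step 2: Total = flux * area * time_s
Step 3: Total = 6.2 * 0.013 * 4680.0
Step 4: Total = 377.2 umol

377.2


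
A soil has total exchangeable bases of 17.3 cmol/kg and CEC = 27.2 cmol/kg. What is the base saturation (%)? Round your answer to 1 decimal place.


Step 1: BS = 100 * (sum of bases) / CEC
Step 2: BS = 100 * 17.3 / 27.2
Step 3: BS = 63.6%

63.6


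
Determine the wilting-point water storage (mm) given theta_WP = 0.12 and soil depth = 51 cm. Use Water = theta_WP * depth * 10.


Step 1: Water (mm) = theta_WP * depth * 10
Step 2: Water = 0.12 * 51 * 10
Step 3: Water = 61.2 mm

61.2


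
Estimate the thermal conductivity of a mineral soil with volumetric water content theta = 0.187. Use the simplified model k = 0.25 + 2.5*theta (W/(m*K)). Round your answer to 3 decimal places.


Step 1: k = 0.25 + 2.5 * theta
Step 2: k = 0.25 + 2.5 * 0.187
Step 3: k = 0.25 + 0.468
Step 4: k = 0.718 W/(m*K)

0.718


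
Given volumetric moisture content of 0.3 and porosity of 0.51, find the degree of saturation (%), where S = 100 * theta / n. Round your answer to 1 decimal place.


Step 1: S = 100 * theta_v / n
Step 2: S = 100 * 0.3 / 0.51
Step 3: S = 58.8%

58.8


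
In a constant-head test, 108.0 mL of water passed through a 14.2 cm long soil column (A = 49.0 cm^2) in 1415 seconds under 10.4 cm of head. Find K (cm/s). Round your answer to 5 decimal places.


Step 1: K = Q * L / (A * t * h)
Step 2: Numerator = 108.0 * 14.2 = 1533.6
Step 3: Denominator = 49.0 * 1415 * 10.4 = 721084.0
Step 4: K = 1533.6 / 721084.0 = 0.00213 cm/s

0.00213


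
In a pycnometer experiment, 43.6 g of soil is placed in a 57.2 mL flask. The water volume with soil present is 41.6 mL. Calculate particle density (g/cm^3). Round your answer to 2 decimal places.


Step 1: Volume of solids = flask volume - water volume with soil
Step 2: V_solids = 57.2 - 41.6 = 15.6 mL
Step 3: Particle density = mass / V_solids = 43.6 / 15.6 = 2.79 g/cm^3

2.79


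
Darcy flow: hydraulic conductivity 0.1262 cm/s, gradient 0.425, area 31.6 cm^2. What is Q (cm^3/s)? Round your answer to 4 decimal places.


Step 1: Apply Darcy's law: Q = K * i * A
Step 2: Q = 0.1262 * 0.425 * 31.6
Step 3: Q = 1.6949 cm^3/s

1.6949


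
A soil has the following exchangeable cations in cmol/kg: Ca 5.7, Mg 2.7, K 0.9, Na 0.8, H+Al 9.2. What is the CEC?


Step 1: CEC = Ca + Mg + K + Na + (H+Al)
Step 2: CEC = 5.7 + 2.7 + 0.9 + 0.8 + 9.2
Step 3: CEC = 19.3 cmol/kg

19.3


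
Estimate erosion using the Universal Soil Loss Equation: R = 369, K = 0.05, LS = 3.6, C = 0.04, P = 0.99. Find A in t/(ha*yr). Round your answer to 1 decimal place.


Step 1: A = R * K * LS * C * P
Step 2: R * K = 369 * 0.05 = 18.45
Step 3: (R*K) * LS = 18.45 * 3.6 = 66.42
Step 4: * C * P = 66.42 * 0.04 * 0.99 = 2.6
Step 5: A = 2.6 t/(ha*yr)

2.6


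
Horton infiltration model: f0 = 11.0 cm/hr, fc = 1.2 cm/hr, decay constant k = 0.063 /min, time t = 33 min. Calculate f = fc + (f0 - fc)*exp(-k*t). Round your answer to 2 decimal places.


Step 1: f = fc + (f0 - fc) * exp(-k * t)
Step 2: exp(-0.063 * 33) = 0.125055
Step 3: f = 1.2 + (11.0 - 1.2) * 0.125055
Step 4: f = 1.2 + 9.8 * 0.125055
Step 5: f = 2.43 cm/hr

2.43


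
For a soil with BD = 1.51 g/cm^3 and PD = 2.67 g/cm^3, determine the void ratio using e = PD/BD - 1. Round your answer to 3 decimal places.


Step 1: e = PD / BD - 1
Step 2: e = 2.67 / 1.51 - 1
Step 3: e = 1.76821 - 1
Step 4: e = 0.768

0.768


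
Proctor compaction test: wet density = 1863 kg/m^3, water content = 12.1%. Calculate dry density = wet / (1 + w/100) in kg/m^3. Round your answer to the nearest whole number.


Step 1: Dry density = wet density / (1 + w/100)
Step 2: Dry density = 1863 / (1 + 12.1/100)
Step 3: Dry density = 1863 / 1.121
Step 4: Dry density = 1662 kg/m^3

1662


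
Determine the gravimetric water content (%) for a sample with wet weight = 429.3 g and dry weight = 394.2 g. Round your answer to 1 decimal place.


Step 1: Water mass = wet - dry = 429.3 - 394.2 = 35.1 g
Step 2: w = 100 * water mass / dry mass
Step 3: w = 100 * 35.1 / 394.2 = 8.9%

8.9


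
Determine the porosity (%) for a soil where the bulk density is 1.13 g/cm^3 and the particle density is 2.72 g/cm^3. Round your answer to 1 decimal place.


Step 1: Formula: n = 100 * (1 - BD / PD)
Step 2: n = 100 * (1 - 1.13 / 2.72)
Step 3: n = 100 * (1 - 0.41544)
Step 4: n = 58.5%

58.5


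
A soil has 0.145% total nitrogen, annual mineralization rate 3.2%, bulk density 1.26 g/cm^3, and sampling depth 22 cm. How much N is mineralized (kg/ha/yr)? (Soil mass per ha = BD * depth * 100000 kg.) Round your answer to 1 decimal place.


Step 1: Soil mass per ha = BD * depth * 100000 = 1.26 * 22 * 100000 = 2772000 kg
Step 2: Total N pool = soil mass * N%/100 = 2772000 * 0.145/100 = 4019.4 kg/ha
Step 3: N mineralized = N pool * rate%/100 = 4019.4 * 3.2/100 = 128.6 kg/ha/yr

128.6


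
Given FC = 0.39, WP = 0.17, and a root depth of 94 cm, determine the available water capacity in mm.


Step 1: Available water = (FC - WP) * depth * 10
Step 2: AW = (0.39 - 0.17) * 94 * 10
Step 3: AW = 0.22 * 94 * 10
Step 4: AW = 206.8 mm

206.8


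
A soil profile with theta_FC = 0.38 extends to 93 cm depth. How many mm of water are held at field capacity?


Step 1: Water (mm) = theta_FC * depth (cm) * 10
Step 2: Water = 0.38 * 93 * 10
Step 3: Water = 353.4 mm

353.4


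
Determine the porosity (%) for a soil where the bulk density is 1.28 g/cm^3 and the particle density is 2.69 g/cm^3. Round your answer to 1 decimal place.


Step 1: Formula: n = 100 * (1 - BD / PD)
Step 2: n = 100 * (1 - 1.28 / 2.69)
Step 3: n = 100 * (1 - 0.47584)
Step 4: n = 52.4%

52.4


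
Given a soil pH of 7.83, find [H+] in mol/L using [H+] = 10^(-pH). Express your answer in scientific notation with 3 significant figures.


Step 1: [H+] = 10^(-pH)
Step 2: [H+] = 10^(-7.83)
Step 3: [H+] = 1.48e-08 mol/L

1.48e-08


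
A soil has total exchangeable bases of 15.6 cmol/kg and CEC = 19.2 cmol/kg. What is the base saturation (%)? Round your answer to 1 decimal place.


Step 1: BS = 100 * (sum of bases) / CEC
Step 2: BS = 100 * 15.6 / 19.2
Step 3: BS = 81.3%

81.3


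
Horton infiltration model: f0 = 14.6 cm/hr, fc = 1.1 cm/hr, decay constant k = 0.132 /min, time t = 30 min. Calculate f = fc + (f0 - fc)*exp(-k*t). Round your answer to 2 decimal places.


Step 1: f = fc + (f0 - fc) * exp(-k * t)
Step 2: exp(-0.132 * 30) = 0.019063
Step 3: f = 1.1 + (14.6 - 1.1) * 0.019063
Step 4: f = 1.1 + 13.5 * 0.019063
Step 5: f = 1.36 cm/hr

1.36


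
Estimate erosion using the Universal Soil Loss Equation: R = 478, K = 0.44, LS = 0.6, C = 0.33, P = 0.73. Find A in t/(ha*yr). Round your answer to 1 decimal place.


Step 1: A = R * K * LS * C * P
Step 2: R * K = 478 * 0.44 = 210.32
Step 3: (R*K) * LS = 210.32 * 0.6 = 126.192
Step 4: * C * P = 126.192 * 0.33 * 0.73 = 30.4
Step 5: A = 30.4 t/(ha*yr)

30.4


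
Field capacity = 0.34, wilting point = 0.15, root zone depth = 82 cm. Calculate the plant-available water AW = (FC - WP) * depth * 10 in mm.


Step 1: Available water = (FC - WP) * depth * 10
Step 2: AW = (0.34 - 0.15) * 82 * 10
Step 3: AW = 0.19 * 82 * 10
Step 4: AW = 155.8 mm

155.8


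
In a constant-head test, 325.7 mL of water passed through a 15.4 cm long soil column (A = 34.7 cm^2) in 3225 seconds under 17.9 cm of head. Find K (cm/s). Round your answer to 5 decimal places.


Step 1: K = Q * L / (A * t * h)
Step 2: Numerator = 325.7 * 15.4 = 5015.78
Step 3: Denominator = 34.7 * 3225 * 17.9 = 2003144.25
Step 4: K = 5015.78 / 2003144.25 = 0.0025 cm/s

0.0025


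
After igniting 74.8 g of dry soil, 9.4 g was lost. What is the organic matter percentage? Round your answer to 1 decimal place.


Step 1: OM% = 100 * LOI / sample mass
Step 2: OM = 100 * 9.4 / 74.8
Step 3: OM = 12.6%

12.6


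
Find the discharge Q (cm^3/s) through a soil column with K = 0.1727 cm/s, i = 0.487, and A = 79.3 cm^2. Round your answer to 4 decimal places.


Step 1: Apply Darcy's law: Q = K * i * A
Step 2: Q = 0.1727 * 0.487 * 79.3
Step 3: Q = 6.6695 cm^3/s

6.6695


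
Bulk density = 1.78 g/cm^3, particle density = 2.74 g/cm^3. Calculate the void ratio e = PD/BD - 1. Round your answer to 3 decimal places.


Step 1: e = PD / BD - 1
Step 2: e = 2.74 / 1.78 - 1
Step 3: e = 1.53933 - 1
Step 4: e = 0.539

0.539


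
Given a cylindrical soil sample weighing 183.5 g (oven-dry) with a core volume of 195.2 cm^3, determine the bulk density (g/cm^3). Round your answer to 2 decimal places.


Step 1: Identify the formula: BD = dry mass / volume
Step 2: Substitute values: BD = 183.5 / 195.2
Step 3: BD = 0.94 g/cm^3

0.94


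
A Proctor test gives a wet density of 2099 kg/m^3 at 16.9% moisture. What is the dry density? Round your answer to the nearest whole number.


Step 1: Dry density = wet density / (1 + w/100)
Step 2: Dry density = 2099 / (1 + 16.9/100)
Step 3: Dry density = 2099 / 1.169
Step 4: Dry density = 1796 kg/m^3

1796


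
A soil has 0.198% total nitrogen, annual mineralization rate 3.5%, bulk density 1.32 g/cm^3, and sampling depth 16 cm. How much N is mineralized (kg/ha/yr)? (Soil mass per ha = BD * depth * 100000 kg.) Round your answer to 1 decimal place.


Step 1: Soil mass per ha = BD * depth * 100000 = 1.32 * 16 * 100000 = 2112000 kg
Step 2: Total N pool = soil mass * N%/100 = 2112000 * 0.198/100 = 4181.76 kg/ha
Step 3: N mineralized = N pool * rate%/100 = 4181.76 * 3.5/100 = 146.4 kg/ha/yr

146.4


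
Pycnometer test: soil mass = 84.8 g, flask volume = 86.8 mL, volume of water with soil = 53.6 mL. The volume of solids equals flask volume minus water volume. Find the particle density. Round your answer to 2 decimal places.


Step 1: Volume of solids = flask volume - water volume with soil
Step 2: V_solids = 86.8 - 53.6 = 33.2 mL
Step 3: Particle density = mass / V_solids = 84.8 / 33.2 = 2.55 g/cm^3

2.55


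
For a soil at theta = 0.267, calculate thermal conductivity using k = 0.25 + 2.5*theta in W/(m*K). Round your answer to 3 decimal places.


Step 1: k = 0.25 + 2.5 * theta
Step 2: k = 0.25 + 2.5 * 0.267
Step 3: k = 0.25 + 0.668
Step 4: k = 0.918 W/(m*K)

0.918


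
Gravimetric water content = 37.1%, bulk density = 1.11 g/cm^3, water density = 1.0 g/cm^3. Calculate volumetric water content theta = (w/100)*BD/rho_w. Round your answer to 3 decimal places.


Step 1: theta = (w / 100) * BD / rho_w
Step 2: theta = (37.1 / 100) * 1.11 / 1.0
Step 3: theta = 0.371 * 1.11
Step 4: theta = 0.412

0.412


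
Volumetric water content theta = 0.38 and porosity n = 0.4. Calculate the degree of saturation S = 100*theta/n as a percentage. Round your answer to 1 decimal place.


Step 1: S = 100 * theta_v / n
Step 2: S = 100 * 0.38 / 0.4
Step 3: S = 95.0%

95.0


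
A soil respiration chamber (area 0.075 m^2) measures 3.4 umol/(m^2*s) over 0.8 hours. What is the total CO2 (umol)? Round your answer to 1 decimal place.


Step 1: Convert time to seconds: 0.8 hr * 3600 = 2880.0 s
Step 2: Total = flux * area * time_s
Step 3: Total = 3.4 * 0.075 * 2880.0
Step 4: Total = 734.4 umol

734.4


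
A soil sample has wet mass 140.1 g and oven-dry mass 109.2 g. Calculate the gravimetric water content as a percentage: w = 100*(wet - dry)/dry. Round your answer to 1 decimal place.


Step 1: Water mass = wet - dry = 140.1 - 109.2 = 30.9 g
Step 2: w = 100 * water mass / dry mass
Step 3: w = 100 * 30.9 / 109.2 = 28.3%

28.3


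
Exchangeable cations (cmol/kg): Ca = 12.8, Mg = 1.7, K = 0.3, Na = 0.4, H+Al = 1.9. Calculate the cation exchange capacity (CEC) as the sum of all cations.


Step 1: CEC = Ca + Mg + K + Na + (H+Al)
Step 2: CEC = 12.8 + 1.7 + 0.3 + 0.4 + 1.9
Step 3: CEC = 17.1 cmol/kg

17.1


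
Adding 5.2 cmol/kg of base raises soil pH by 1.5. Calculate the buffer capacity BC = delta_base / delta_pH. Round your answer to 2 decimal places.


Step 1: BC = change in base / change in pH
Step 2: BC = 5.2 / 1.5
Step 3: BC = 3.47 cmol/(kg*pH unit)

3.47


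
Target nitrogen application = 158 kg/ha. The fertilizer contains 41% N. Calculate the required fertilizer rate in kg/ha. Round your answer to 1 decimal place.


Step 1: Fertilizer rate = target N / (N content / 100)
Step 2: Rate = 158 / (41 / 100)
Step 3: Rate = 158 / 0.41
Step 4: Rate = 385.4 kg/ha

385.4


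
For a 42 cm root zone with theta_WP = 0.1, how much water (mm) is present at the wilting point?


Step 1: Water (mm) = theta_WP * depth * 10
Step 2: Water = 0.1 * 42 * 10
Step 3: Water = 42.0 mm

42.0


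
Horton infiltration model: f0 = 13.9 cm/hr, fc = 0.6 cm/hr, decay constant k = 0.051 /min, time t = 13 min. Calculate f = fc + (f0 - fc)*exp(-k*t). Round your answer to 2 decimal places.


Step 1: f = fc + (f0 - fc) * exp(-k * t)
Step 2: exp(-0.051 * 13) = 0.515303
Step 3: f = 0.6 + (13.9 - 0.6) * 0.515303
Step 4: f = 0.6 + 13.3 * 0.515303
Step 5: f = 7.45 cm/hr

7.45


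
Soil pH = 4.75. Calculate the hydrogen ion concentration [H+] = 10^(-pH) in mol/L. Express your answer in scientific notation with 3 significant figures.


Step 1: [H+] = 10^(-pH)
Step 2: [H+] = 10^(-4.75)
Step 3: [H+] = 1.78e-05 mol/L

1.78e-05


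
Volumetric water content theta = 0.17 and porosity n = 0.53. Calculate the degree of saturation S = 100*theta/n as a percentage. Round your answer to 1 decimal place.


Step 1: S = 100 * theta_v / n
Step 2: S = 100 * 0.17 / 0.53
Step 3: S = 32.1%

32.1


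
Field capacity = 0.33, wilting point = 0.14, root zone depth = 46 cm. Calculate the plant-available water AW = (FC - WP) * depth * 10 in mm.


Step 1: Available water = (FC - WP) * depth * 10
Step 2: AW = (0.33 - 0.14) * 46 * 10
Step 3: AW = 0.19 * 46 * 10
Step 4: AW = 87.4 mm

87.4


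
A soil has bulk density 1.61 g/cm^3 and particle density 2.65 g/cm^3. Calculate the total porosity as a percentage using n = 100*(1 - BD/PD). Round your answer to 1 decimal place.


Step 1: Formula: n = 100 * (1 - BD / PD)
Step 2: n = 100 * (1 - 1.61 / 2.65)
Step 3: n = 100 * (1 - 0.60755)
Step 4: n = 39.2%

39.2


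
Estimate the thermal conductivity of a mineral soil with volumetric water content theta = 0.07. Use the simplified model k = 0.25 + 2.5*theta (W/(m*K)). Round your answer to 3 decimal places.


Step 1: k = 0.25 + 2.5 * theta
Step 2: k = 0.25 + 2.5 * 0.07
Step 3: k = 0.25 + 0.175
Step 4: k = 0.425 W/(m*K)

0.425


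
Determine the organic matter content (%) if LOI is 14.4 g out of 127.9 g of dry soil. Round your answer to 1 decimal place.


Step 1: OM% = 100 * LOI / sample mass
Step 2: OM = 100 * 14.4 / 127.9
Step 3: OM = 11.3%

11.3


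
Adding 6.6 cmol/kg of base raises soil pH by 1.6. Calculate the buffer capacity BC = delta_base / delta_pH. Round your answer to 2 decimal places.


Step 1: BC = change in base / change in pH
Step 2: BC = 6.6 / 1.6
Step 3: BC = 4.13 cmol/(kg*pH unit)

4.13


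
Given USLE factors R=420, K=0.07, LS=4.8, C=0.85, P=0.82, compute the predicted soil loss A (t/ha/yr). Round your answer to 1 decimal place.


Step 1: A = R * K * LS * C * P
Step 2: R * K = 420 * 0.07 = 29.4
Step 3: (R*K) * LS = 29.4 * 4.8 = 141.12
Step 4: * C * P = 141.12 * 0.85 * 0.82 = 98.4
Step 5: A = 98.4 t/(ha*yr)

98.4


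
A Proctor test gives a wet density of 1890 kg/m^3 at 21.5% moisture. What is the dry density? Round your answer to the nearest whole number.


Step 1: Dry density = wet density / (1 + w/100)
Step 2: Dry density = 1890 / (1 + 21.5/100)
Step 3: Dry density = 1890 / 1.215
Step 4: Dry density = 1556 kg/m^3

1556


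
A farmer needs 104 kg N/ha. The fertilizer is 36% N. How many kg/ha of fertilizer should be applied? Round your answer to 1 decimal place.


Step 1: Fertilizer rate = target N / (N content / 100)
Step 2: Rate = 104 / (36 / 100)
Step 3: Rate = 104 / 0.36
Step 4: Rate = 288.9 kg/ha

288.9


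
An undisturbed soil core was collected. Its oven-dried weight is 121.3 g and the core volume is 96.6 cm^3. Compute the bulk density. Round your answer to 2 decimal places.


Step 1: Identify the formula: BD = dry mass / volume
Step 2: Substitute values: BD = 121.3 / 96.6
Step 3: BD = 1.26 g/cm^3

1.26


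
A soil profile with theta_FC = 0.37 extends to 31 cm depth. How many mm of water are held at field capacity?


Step 1: Water (mm) = theta_FC * depth (cm) * 10
Step 2: Water = 0.37 * 31 * 10
Step 3: Water = 114.7 mm

114.7


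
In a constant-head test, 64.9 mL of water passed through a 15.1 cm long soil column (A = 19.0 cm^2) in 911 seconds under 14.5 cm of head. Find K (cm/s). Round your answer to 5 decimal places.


Step 1: K = Q * L / (A * t * h)
Step 2: Numerator = 64.9 * 15.1 = 979.99
Step 3: Denominator = 19.0 * 911 * 14.5 = 250980.5
Step 4: K = 979.99 / 250980.5 = 0.0039 cm/s

0.0039


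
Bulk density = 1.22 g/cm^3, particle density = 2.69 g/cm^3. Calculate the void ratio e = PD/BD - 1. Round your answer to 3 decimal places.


Step 1: e = PD / BD - 1
Step 2: e = 2.69 / 1.22 - 1
Step 3: e = 2.20492 - 1
Step 4: e = 1.205

1.205


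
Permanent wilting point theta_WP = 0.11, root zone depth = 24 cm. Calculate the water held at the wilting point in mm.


Step 1: Water (mm) = theta_WP * depth * 10
Step 2: Water = 0.11 * 24 * 10
Step 3: Water = 26.4 mm

26.4


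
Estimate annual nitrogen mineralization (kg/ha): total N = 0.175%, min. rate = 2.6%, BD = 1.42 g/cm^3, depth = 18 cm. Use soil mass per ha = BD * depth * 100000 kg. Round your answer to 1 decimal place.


Step 1: Soil mass per ha = BD * depth * 100000 = 1.42 * 18 * 100000 = 2556000 kg
Step 2: Total N pool = soil mass * N%/100 = 2556000 * 0.175/100 = 4473.0 kg/ha
Step 3: N mineralized = N pool * rate%/100 = 4473.0 * 2.6/100 = 116.3 kg/ha/yr

116.3


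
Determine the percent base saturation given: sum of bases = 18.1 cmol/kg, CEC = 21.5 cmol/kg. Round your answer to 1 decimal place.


Step 1: BS = 100 * (sum of bases) / CEC
Step 2: BS = 100 * 18.1 / 21.5
Step 3: BS = 84.2%

84.2


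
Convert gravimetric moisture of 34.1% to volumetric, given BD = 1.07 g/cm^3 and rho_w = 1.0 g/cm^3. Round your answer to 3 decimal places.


Step 1: theta = (w / 100) * BD / rho_w
Step 2: theta = (34.1 / 100) * 1.07 / 1.0
Step 3: theta = 0.341 * 1.07
Step 4: theta = 0.365

0.365


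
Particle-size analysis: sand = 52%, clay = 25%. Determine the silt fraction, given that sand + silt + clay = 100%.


Step 1: sand + silt + clay = 100%
Step 2: silt = 100 - sand - clay
Step 3: silt = 100 - 52 - 25
Step 4: silt = 23%

23


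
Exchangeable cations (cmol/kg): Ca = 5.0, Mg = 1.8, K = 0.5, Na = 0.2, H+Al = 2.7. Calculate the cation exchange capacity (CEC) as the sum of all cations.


Step 1: CEC = Ca + Mg + K + Na + (H+Al)
Step 2: CEC = 5.0 + 1.8 + 0.5 + 0.2 + 2.7
Step 3: CEC = 10.2 cmol/kg

10.2


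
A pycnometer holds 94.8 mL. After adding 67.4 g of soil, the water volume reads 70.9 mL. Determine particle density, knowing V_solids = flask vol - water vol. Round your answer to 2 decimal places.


Step 1: Volume of solids = flask volume - water volume with soil
Step 2: V_solids = 94.8 - 70.9 = 23.9 mL
Step 3: Particle density = mass / V_solids = 67.4 / 23.9 = 2.82 g/cm^3

2.82


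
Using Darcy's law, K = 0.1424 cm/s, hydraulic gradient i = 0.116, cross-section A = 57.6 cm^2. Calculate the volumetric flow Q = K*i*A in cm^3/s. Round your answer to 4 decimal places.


Step 1: Apply Darcy's law: Q = K * i * A
Step 2: Q = 0.1424 * 0.116 * 57.6
Step 3: Q = 0.9515 cm^3/s

0.9515


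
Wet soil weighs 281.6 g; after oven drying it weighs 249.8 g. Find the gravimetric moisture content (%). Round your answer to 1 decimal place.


Step 1: Water mass = wet - dry = 281.6 - 249.8 = 31.8 g
Step 2: w = 100 * water mass / dry mass
Step 3: w = 100 * 31.8 / 249.8 = 12.7%

12.7


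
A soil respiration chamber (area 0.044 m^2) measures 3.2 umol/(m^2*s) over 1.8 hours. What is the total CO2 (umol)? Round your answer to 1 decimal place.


Step 1: Convert time to seconds: 1.8 hr * 3600 = 6480.0 s
Step 2: Total = flux * area * time_s
Step 3: Total = 3.2 * 0.044 * 6480.0
Step 4: Total = 912.4 umol

912.4


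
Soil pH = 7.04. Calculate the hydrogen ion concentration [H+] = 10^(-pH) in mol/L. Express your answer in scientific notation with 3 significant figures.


Step 1: [H+] = 10^(-pH)
Step 2: [H+] = 10^(-7.04)
Step 3: [H+] = 9.12e-08 mol/L

9.12e-08


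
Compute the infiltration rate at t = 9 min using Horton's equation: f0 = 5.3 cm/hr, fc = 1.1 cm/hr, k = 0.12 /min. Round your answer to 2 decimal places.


Step 1: f = fc + (f0 - fc) * exp(-k * t)
Step 2: exp(-0.12 * 9) = 0.339596
Step 3: f = 1.1 + (5.3 - 1.1) * 0.339596
Step 4: f = 1.1 + 4.2 * 0.339596
Step 5: f = 2.53 cm/hr

2.53


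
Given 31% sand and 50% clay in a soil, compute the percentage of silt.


Step 1: sand + silt + clay = 100%
Step 2: silt = 100 - sand - clay
Step 3: silt = 100 - 31 - 50
Step 4: silt = 19%

19


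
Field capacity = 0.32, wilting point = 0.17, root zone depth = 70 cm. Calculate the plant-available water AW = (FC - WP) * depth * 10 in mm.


Step 1: Available water = (FC - WP) * depth * 10
Step 2: AW = (0.32 - 0.17) * 70 * 10
Step 3: AW = 0.15 * 70 * 10
Step 4: AW = 105.0 mm

105.0


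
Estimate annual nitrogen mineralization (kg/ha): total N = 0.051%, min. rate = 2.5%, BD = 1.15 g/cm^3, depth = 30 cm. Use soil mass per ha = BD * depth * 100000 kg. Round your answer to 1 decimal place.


Step 1: Soil mass per ha = BD * depth * 100000 = 1.15 * 30 * 100000 = 3450000 kg
Step 2: Total N pool = soil mass * N%/100 = 3450000 * 0.051/100 = 1759.5 kg/ha
Step 3: N mineralized = N pool * rate%/100 = 1759.5 * 2.5/100 = 44.0 kg/ha/yr

44.0


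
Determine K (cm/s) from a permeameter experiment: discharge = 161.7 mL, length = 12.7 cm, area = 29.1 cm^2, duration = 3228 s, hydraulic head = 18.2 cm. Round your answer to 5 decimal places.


Step 1: K = Q * L / (A * t * h)
Step 2: Numerator = 161.7 * 12.7 = 2053.59
Step 3: Denominator = 29.1 * 3228 * 18.2 = 1709613.36
Step 4: K = 2053.59 / 1709613.36 = 0.0012 cm/s

0.0012


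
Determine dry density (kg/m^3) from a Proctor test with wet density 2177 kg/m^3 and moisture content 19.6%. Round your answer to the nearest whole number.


Step 1: Dry density = wet density / (1 + w/100)
Step 2: Dry density = 2177 / (1 + 19.6/100)
Step 3: Dry density = 2177 / 1.196
Step 4: Dry density = 1820 kg/m^3

1820


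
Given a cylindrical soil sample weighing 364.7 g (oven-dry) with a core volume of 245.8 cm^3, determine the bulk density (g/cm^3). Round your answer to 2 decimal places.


Step 1: Identify the formula: BD = dry mass / volume
Step 2: Substitute values: BD = 364.7 / 245.8
Step 3: BD = 1.48 g/cm^3

1.48


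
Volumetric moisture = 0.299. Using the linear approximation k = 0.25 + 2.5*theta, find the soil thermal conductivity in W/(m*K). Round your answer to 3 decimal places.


Step 1: k = 0.25 + 2.5 * theta
Step 2: k = 0.25 + 2.5 * 0.299
Step 3: k = 0.25 + 0.748
Step 4: k = 0.998 W/(m*K)

0.998


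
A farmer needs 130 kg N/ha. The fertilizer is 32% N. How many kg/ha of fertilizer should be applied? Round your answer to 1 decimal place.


Step 1: Fertilizer rate = target N / (N content / 100)
Step 2: Rate = 130 / (32 / 100)
Step 3: Rate = 130 / 0.32
Step 4: Rate = 406.3 kg/ha

406.3


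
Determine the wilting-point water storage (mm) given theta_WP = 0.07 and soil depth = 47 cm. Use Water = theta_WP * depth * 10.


Step 1: Water (mm) = theta_WP * depth * 10
Step 2: Water = 0.07 * 47 * 10
Step 3: Water = 32.9 mm

32.9


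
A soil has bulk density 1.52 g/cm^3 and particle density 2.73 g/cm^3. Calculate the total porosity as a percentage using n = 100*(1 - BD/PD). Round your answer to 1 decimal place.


Step 1: Formula: n = 100 * (1 - BD / PD)
Step 2: n = 100 * (1 - 1.52 / 2.73)
Step 3: n = 100 * (1 - 0.55678)
Step 4: n = 44.3%

44.3


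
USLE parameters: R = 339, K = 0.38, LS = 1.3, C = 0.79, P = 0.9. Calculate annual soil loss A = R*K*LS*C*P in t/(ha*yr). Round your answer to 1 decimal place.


Step 1: A = R * K * LS * C * P
Step 2: R * K = 339 * 0.38 = 128.82
Step 3: (R*K) * LS = 128.82 * 1.3 = 167.466
Step 4: * C * P = 167.466 * 0.79 * 0.9 = 119.1
Step 5: A = 119.1 t/(ha*yr)

119.1


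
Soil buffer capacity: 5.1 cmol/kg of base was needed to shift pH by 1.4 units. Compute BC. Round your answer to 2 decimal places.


Step 1: BC = change in base / change in pH
Step 2: BC = 5.1 / 1.4
Step 3: BC = 3.64 cmol/(kg*pH unit)

3.64


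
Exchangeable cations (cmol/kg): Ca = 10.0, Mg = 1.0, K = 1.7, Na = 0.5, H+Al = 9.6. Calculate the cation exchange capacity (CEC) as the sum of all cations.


Step 1: CEC = Ca + Mg + K + Na + (H+Al)
Step 2: CEC = 10.0 + 1.0 + 1.7 + 0.5 + 9.6
Step 3: CEC = 22.8 cmol/kg

22.8


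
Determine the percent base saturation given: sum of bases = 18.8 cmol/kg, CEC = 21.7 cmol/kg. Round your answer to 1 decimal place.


Step 1: BS = 100 * (sum of bases) / CEC
Step 2: BS = 100 * 18.8 / 21.7
Step 3: BS = 86.6%

86.6


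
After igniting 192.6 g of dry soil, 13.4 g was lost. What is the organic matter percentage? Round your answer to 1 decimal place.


Step 1: OM% = 100 * LOI / sample mass
Step 2: OM = 100 * 13.4 / 192.6
Step 3: OM = 7.0%

7.0


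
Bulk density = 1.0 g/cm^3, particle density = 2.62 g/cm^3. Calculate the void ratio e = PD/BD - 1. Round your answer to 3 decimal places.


Step 1: e = PD / BD - 1
Step 2: e = 2.62 / 1.0 - 1
Step 3: e = 2.62 - 1
Step 4: e = 1.62

1.62
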